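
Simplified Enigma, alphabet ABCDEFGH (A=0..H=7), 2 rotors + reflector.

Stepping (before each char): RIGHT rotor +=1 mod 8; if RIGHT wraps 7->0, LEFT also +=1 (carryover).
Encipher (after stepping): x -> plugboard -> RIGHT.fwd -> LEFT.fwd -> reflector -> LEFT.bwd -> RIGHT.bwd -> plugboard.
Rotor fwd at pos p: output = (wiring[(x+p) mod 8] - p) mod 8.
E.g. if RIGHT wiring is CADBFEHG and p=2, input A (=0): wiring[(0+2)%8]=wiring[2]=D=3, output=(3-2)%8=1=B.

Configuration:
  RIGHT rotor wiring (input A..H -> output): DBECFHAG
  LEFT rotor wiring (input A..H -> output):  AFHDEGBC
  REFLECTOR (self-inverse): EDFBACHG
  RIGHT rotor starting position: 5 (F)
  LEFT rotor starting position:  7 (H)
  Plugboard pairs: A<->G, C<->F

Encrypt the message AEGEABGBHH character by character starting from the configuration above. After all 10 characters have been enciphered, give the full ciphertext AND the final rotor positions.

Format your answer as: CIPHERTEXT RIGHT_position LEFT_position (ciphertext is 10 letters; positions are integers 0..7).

Char 1 ('A'): step: R->6, L=7; A->plug->G->R->H->L->C->refl->F->L'->F->R'->C->plug->F
Char 2 ('E'): step: R->7, L=7; E->plug->E->R->D->L->A->refl->E->L'->E->R'->B->plug->B
Char 3 ('G'): step: R->0, L->0 (L advanced); G->plug->A->R->D->L->D->refl->B->L'->G->R'->H->plug->H
Char 4 ('E'): step: R->1, L=0; E->plug->E->R->G->L->B->refl->D->L'->D->R'->B->plug->B
Char 5 ('A'): step: R->2, L=0; A->plug->G->R->B->L->F->refl->C->L'->H->R'->H->plug->H
Char 6 ('B'): step: R->3, L=0; B->plug->B->R->C->L->H->refl->G->L'->F->R'->D->plug->D
Char 7 ('G'): step: R->4, L=0; G->plug->A->R->B->L->F->refl->C->L'->H->R'->E->plug->E
Char 8 ('B'): step: R->5, L=0; B->plug->B->R->D->L->D->refl->B->L'->G->R'->D->plug->D
Char 9 ('H'): step: R->6, L=0; H->plug->H->R->B->L->F->refl->C->L'->H->R'->G->plug->A
Char 10 ('H'): step: R->7, L=0; H->plug->H->R->B->L->F->refl->C->L'->H->R'->A->plug->G
Final: ciphertext=FBHBHDEDAG, RIGHT=7, LEFT=0

Answer: FBHBHDEDAG 7 0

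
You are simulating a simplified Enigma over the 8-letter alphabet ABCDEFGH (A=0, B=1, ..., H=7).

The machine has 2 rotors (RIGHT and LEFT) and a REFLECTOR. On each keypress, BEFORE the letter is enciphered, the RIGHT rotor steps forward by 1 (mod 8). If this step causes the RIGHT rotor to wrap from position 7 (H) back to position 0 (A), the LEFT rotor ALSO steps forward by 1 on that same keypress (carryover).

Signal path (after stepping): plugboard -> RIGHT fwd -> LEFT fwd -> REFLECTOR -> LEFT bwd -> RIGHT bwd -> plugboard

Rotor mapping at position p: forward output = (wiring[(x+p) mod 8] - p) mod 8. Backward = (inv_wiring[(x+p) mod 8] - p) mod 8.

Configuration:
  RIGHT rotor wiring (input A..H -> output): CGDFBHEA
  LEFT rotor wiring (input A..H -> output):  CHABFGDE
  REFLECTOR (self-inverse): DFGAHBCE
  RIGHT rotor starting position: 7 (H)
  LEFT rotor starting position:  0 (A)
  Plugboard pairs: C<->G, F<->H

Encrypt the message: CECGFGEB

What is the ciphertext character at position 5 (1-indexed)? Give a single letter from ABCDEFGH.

Char 1 ('C'): step: R->0, L->1 (L advanced); C->plug->G->R->E->L->F->refl->B->L'->H->R'->F->plug->H
Char 2 ('E'): step: R->1, L=1; E->plug->E->R->G->L->D->refl->A->L'->C->R'->B->plug->B
Char 3 ('C'): step: R->2, L=1; C->plug->G->R->A->L->G->refl->C->L'->F->R'->D->plug->D
Char 4 ('G'): step: R->3, L=1; G->plug->C->R->E->L->F->refl->B->L'->H->R'->F->plug->H
Char 5 ('F'): step: R->4, L=1; F->plug->H->R->B->L->H->refl->E->L'->D->R'->B->plug->B

B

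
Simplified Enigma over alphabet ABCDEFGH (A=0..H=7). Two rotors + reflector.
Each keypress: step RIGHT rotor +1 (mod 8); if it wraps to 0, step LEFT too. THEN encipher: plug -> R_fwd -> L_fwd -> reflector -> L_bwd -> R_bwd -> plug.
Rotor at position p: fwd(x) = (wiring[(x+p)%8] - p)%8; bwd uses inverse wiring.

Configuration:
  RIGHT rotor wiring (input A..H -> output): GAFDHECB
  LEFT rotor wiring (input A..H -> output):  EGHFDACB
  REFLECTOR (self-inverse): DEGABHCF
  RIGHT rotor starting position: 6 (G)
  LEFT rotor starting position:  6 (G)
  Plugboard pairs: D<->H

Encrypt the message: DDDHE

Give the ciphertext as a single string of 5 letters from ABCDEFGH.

Char 1 ('D'): step: R->7, L=6; D->plug->H->R->D->L->A->refl->D->L'->B->R'->C->plug->C
Char 2 ('D'): step: R->0, L->7 (L advanced); D->plug->H->R->B->L->F->refl->H->L'->C->R'->G->plug->G
Char 3 ('D'): step: R->1, L=7; D->plug->H->R->F->L->E->refl->B->L'->G->R'->D->plug->H
Char 4 ('H'): step: R->2, L=7; H->plug->D->R->C->L->H->refl->F->L'->B->R'->B->plug->B
Char 5 ('E'): step: R->3, L=7; E->plug->E->R->G->L->B->refl->E->L'->F->R'->G->plug->G

Answer: CGHBG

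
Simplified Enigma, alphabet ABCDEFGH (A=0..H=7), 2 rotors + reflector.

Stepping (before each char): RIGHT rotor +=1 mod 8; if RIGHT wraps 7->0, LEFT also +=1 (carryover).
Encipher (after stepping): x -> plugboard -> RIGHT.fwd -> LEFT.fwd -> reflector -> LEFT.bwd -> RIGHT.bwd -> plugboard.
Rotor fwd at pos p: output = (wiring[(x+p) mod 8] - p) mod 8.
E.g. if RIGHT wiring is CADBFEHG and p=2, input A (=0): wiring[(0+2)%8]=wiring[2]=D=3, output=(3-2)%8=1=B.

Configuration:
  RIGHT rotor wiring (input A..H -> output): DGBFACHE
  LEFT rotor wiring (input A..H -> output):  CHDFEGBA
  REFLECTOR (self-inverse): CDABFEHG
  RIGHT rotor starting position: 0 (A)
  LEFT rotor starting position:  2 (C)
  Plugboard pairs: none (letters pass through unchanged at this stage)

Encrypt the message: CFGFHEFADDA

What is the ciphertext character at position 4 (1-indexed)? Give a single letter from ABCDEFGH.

Char 1 ('C'): step: R->1, L=2; C->plug->C->R->E->L->H->refl->G->L'->F->R'->A->plug->A
Char 2 ('F'): step: R->2, L=2; F->plug->F->R->C->L->C->refl->A->L'->G->R'->C->plug->C
Char 3 ('G'): step: R->3, L=2; G->plug->G->R->D->L->E->refl->F->L'->H->R'->C->plug->C
Char 4 ('F'): step: R->4, L=2; F->plug->F->R->C->L->C->refl->A->L'->G->R'->B->plug->B

B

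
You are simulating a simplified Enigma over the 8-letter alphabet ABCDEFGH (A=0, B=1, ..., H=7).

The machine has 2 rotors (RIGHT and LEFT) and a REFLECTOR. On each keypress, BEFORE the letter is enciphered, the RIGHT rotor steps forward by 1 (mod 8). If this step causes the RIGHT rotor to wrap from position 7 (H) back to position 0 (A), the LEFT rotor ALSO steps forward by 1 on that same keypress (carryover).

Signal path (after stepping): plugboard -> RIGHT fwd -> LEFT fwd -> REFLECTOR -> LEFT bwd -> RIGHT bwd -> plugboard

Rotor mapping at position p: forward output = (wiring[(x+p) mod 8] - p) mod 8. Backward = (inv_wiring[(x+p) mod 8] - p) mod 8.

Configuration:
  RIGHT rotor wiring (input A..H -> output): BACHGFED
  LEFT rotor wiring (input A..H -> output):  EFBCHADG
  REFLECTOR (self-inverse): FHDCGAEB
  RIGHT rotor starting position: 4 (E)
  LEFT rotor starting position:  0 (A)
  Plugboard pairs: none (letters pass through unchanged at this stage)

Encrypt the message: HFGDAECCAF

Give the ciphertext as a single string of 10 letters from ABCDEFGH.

Answer: FBDFDCAHEA

Derivation:
Char 1 ('H'): step: R->5, L=0; H->plug->H->R->B->L->F->refl->A->L'->F->R'->F->plug->F
Char 2 ('F'): step: R->6, L=0; F->plug->F->R->B->L->F->refl->A->L'->F->R'->B->plug->B
Char 3 ('G'): step: R->7, L=0; G->plug->G->R->G->L->D->refl->C->L'->D->R'->D->plug->D
Char 4 ('D'): step: R->0, L->1 (L advanced); D->plug->D->R->H->L->D->refl->C->L'->F->R'->F->plug->F
Char 5 ('A'): step: R->1, L=1; A->plug->A->R->H->L->D->refl->C->L'->F->R'->D->plug->D
Char 6 ('E'): step: R->2, L=1; E->plug->E->R->C->L->B->refl->H->L'->E->R'->C->plug->C
Char 7 ('C'): step: R->3, L=1; C->plug->C->R->C->L->B->refl->H->L'->E->R'->A->plug->A
Char 8 ('C'): step: R->4, L=1; C->plug->C->R->A->L->E->refl->G->L'->D->R'->H->plug->H
Char 9 ('A'): step: R->5, L=1; A->plug->A->R->A->L->E->refl->G->L'->D->R'->E->plug->E
Char 10 ('F'): step: R->6, L=1; F->plug->F->R->B->L->A->refl->F->L'->G->R'->A->plug->A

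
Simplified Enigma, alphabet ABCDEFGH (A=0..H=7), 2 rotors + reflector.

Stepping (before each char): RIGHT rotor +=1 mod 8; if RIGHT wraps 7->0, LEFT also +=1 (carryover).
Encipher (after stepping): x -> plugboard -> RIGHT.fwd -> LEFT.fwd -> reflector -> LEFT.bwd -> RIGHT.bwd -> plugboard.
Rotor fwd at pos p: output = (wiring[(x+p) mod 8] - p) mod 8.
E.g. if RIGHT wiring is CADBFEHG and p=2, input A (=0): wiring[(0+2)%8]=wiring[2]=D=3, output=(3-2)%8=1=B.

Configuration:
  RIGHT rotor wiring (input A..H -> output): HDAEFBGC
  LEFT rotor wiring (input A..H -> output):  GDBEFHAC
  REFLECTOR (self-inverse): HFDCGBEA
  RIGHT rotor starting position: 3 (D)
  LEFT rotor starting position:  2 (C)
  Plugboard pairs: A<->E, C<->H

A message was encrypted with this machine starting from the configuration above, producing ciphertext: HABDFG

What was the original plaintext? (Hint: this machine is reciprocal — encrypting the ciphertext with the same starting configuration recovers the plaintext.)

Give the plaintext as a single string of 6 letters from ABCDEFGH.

Answer: EEFGAF

Derivation:
Char 1 ('H'): step: R->4, L=2; H->plug->C->R->C->L->D->refl->C->L'->B->R'->A->plug->E
Char 2 ('A'): step: R->5, L=2; A->plug->E->R->G->L->E->refl->G->L'->E->R'->A->plug->E
Char 3 ('B'): step: R->6, L=2; B->plug->B->R->E->L->G->refl->E->L'->G->R'->F->plug->F
Char 4 ('D'): step: R->7, L=2; D->plug->D->R->B->L->C->refl->D->L'->C->R'->G->plug->G
Char 5 ('F'): step: R->0, L->3 (L advanced); F->plug->F->R->B->L->C->refl->D->L'->F->R'->E->plug->A
Char 6 ('G'): step: R->1, L=3; G->plug->G->R->B->L->C->refl->D->L'->F->R'->F->plug->F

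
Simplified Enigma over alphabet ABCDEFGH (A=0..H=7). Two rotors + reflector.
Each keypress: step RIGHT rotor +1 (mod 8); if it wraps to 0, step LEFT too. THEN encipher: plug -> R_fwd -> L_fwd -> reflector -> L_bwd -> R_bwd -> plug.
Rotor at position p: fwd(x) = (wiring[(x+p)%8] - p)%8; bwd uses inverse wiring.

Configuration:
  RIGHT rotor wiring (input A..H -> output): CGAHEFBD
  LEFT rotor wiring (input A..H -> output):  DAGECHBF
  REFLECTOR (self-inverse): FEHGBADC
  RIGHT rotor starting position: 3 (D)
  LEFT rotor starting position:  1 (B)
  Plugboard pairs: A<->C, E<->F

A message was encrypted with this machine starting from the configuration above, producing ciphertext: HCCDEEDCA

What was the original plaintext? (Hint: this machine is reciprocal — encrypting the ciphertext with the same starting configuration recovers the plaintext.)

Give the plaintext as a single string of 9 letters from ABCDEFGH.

Char 1 ('H'): step: R->4, L=1; H->plug->H->R->D->L->B->refl->E->L'->G->R'->E->plug->F
Char 2 ('C'): step: R->5, L=1; C->plug->A->R->A->L->H->refl->C->L'->H->R'->H->plug->H
Char 3 ('C'): step: R->6, L=1; C->plug->A->R->D->L->B->refl->E->L'->G->R'->G->plug->G
Char 4 ('D'): step: R->7, L=1; D->plug->D->R->B->L->F->refl->A->L'->F->R'->F->plug->E
Char 5 ('E'): step: R->0, L->2 (L advanced); E->plug->F->R->F->L->D->refl->G->L'->H->R'->D->plug->D
Char 6 ('E'): step: R->1, L=2; E->plug->F->R->A->L->E->refl->B->L'->G->R'->C->plug->A
Char 7 ('D'): step: R->2, L=2; D->plug->D->R->D->L->F->refl->A->L'->C->R'->C->plug->A
Char 8 ('C'): step: R->3, L=2; C->plug->A->R->E->L->H->refl->C->L'->B->R'->B->plug->B
Char 9 ('A'): step: R->4, L=2; A->plug->C->R->F->L->D->refl->G->L'->H->R'->D->plug->D

Answer: FHGEDAABD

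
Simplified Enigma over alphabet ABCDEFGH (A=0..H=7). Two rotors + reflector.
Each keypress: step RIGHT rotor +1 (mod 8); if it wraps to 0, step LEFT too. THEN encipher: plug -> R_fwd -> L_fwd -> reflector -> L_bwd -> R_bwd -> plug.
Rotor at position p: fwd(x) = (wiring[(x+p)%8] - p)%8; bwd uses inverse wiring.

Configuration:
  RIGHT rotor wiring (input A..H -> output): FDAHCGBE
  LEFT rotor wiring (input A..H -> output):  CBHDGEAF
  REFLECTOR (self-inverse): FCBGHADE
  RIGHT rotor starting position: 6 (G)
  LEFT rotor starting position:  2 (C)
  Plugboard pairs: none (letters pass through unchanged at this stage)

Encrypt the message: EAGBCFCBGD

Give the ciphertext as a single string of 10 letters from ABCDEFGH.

Char 1 ('E'): step: R->7, L=2; E->plug->E->R->A->L->F->refl->A->L'->G->R'->B->plug->B
Char 2 ('A'): step: R->0, L->3 (L advanced); A->plug->A->R->F->L->H->refl->E->L'->H->R'->D->plug->D
Char 3 ('G'): step: R->1, L=3; G->plug->G->R->D->L->F->refl->A->L'->A->R'->F->plug->F
Char 4 ('B'): step: R->2, L=3; B->plug->B->R->F->L->H->refl->E->L'->H->R'->E->plug->E
Char 5 ('C'): step: R->3, L=3; C->plug->C->R->D->L->F->refl->A->L'->A->R'->G->plug->G
Char 6 ('F'): step: R->4, L=3; F->plug->F->R->H->L->E->refl->H->L'->F->R'->C->plug->C
Char 7 ('C'): step: R->5, L=3; C->plug->C->R->H->L->E->refl->H->L'->F->R'->H->plug->H
Char 8 ('B'): step: R->6, L=3; B->plug->B->R->G->L->G->refl->D->L'->B->R'->F->plug->F
Char 9 ('G'): step: R->7, L=3; G->plug->G->R->H->L->E->refl->H->L'->F->R'->A->plug->A
Char 10 ('D'): step: R->0, L->4 (L advanced); D->plug->D->R->H->L->H->refl->E->L'->C->R'->E->plug->E

Answer: BDFEGCHFAE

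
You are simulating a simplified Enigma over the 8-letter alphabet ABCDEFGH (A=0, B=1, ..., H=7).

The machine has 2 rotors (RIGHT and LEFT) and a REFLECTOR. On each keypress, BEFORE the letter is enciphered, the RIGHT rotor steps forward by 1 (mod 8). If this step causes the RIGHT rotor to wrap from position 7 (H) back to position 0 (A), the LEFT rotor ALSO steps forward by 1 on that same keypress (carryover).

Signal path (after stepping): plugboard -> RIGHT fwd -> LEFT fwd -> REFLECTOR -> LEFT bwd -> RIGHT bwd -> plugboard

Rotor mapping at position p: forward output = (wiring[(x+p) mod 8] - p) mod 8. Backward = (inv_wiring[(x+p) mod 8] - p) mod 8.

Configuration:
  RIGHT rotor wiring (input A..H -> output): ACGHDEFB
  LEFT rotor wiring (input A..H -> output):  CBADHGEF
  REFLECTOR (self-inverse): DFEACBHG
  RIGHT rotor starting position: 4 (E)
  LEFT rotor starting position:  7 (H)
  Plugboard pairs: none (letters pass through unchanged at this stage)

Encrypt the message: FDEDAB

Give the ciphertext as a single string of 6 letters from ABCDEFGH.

Char 1 ('F'): step: R->5, L=7; F->plug->F->R->B->L->D->refl->A->L'->F->R'->E->plug->E
Char 2 ('D'): step: R->6, L=7; D->plug->D->R->E->L->E->refl->C->L'->C->R'->C->plug->C
Char 3 ('E'): step: R->7, L=7; E->plug->E->R->A->L->G->refl->H->L'->G->R'->H->plug->H
Char 4 ('D'): step: R->0, L->0 (L advanced); D->plug->D->R->H->L->F->refl->B->L'->B->R'->H->plug->H
Char 5 ('A'): step: R->1, L=0; A->plug->A->R->B->L->B->refl->F->L'->H->R'->H->plug->H
Char 6 ('B'): step: R->2, L=0; B->plug->B->R->F->L->G->refl->H->L'->E->R'->A->plug->A

Answer: ECHHHA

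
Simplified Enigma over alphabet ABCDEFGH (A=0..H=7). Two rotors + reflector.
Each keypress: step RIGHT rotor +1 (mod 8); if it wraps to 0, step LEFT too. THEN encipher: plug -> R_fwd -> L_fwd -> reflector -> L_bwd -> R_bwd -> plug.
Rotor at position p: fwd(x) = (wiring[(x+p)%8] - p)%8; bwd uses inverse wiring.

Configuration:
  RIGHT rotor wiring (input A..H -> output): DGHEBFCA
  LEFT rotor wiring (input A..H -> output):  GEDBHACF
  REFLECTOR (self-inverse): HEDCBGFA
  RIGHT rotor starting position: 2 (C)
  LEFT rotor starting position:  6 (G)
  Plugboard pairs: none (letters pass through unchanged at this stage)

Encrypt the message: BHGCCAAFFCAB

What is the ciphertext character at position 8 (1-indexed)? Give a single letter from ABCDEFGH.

Char 1 ('B'): step: R->3, L=6; B->plug->B->R->G->L->B->refl->E->L'->A->R'->F->plug->F
Char 2 ('H'): step: R->4, L=6; H->plug->H->R->A->L->E->refl->B->L'->G->R'->C->plug->C
Char 3 ('G'): step: R->5, L=6; G->plug->G->R->H->L->C->refl->D->L'->F->R'->B->plug->B
Char 4 ('C'): step: R->6, L=6; C->plug->C->R->F->L->D->refl->C->L'->H->R'->H->plug->H
Char 5 ('C'): step: R->7, L=6; C->plug->C->R->H->L->C->refl->D->L'->F->R'->E->plug->E
Char 6 ('A'): step: R->0, L->7 (L advanced); A->plug->A->R->D->L->E->refl->B->L'->G->R'->B->plug->B
Char 7 ('A'): step: R->1, L=7; A->plug->A->R->F->L->A->refl->H->L'->B->R'->F->plug->F
Char 8 ('F'): step: R->2, L=7; F->plug->F->R->G->L->B->refl->E->L'->D->R'->D->plug->D

D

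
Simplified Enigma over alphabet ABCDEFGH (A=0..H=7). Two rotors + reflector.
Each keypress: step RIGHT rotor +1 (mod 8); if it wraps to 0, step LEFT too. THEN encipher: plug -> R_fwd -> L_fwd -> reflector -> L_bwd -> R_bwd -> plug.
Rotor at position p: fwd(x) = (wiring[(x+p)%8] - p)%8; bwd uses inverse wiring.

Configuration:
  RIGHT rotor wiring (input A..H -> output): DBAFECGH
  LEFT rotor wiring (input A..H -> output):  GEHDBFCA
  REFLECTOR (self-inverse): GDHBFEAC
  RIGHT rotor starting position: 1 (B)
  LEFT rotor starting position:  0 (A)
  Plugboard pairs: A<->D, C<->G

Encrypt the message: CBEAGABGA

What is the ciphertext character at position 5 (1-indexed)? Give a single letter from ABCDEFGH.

Char 1 ('C'): step: R->2, L=0; C->plug->G->R->B->L->E->refl->F->L'->F->R'->F->plug->F
Char 2 ('B'): step: R->3, L=0; B->plug->B->R->B->L->E->refl->F->L'->F->R'->H->plug->H
Char 3 ('E'): step: R->4, L=0; E->plug->E->R->H->L->A->refl->G->L'->A->R'->A->plug->D
Char 4 ('A'): step: R->5, L=0; A->plug->D->R->G->L->C->refl->H->L'->C->R'->C->plug->G
Char 5 ('G'): step: R->6, L=0; G->plug->C->R->F->L->F->refl->E->L'->B->R'->B->plug->B

B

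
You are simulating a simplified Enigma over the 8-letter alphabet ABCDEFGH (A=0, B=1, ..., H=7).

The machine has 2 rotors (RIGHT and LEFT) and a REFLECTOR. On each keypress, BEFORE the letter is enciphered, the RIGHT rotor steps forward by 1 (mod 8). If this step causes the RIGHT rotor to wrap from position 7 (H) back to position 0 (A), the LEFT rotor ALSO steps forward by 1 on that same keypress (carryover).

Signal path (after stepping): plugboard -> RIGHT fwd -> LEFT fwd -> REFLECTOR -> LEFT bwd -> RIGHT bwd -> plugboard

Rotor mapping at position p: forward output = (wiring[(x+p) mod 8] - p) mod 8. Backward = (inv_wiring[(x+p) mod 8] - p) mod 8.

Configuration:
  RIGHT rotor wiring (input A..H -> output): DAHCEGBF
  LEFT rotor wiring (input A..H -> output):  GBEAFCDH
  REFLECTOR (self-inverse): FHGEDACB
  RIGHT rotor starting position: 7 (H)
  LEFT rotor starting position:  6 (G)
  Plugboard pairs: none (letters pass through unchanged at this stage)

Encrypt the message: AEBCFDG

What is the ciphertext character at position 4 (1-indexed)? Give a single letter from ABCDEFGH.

Char 1 ('A'): step: R->0, L->7 (L advanced); A->plug->A->R->D->L->F->refl->A->L'->A->R'->B->plug->B
Char 2 ('E'): step: R->1, L=7; E->plug->E->R->F->L->G->refl->C->L'->C->R'->H->plug->H
Char 3 ('B'): step: R->2, L=7; B->plug->B->R->A->L->A->refl->F->L'->D->R'->F->plug->F
Char 4 ('C'): step: R->3, L=7; C->plug->C->R->D->L->F->refl->A->L'->A->R'->F->plug->F

F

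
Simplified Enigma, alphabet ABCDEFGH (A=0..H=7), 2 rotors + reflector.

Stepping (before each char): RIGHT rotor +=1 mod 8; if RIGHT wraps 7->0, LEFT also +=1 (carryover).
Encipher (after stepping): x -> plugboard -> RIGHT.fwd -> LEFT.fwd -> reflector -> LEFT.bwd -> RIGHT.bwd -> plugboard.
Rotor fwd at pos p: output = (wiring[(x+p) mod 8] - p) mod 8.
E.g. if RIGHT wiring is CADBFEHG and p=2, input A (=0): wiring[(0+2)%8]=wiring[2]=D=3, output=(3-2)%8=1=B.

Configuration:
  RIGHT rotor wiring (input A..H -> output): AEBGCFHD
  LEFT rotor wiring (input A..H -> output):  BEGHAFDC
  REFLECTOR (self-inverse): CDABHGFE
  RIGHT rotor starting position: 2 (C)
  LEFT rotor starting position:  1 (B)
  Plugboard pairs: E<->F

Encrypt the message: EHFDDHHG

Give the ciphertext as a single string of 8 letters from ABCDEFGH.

Char 1 ('E'): step: R->3, L=1; E->plug->F->R->F->L->C->refl->A->L'->H->R'->B->plug->B
Char 2 ('H'): step: R->4, L=1; H->plug->H->R->C->L->G->refl->F->L'->B->R'->B->plug->B
Char 3 ('F'): step: R->5, L=1; F->plug->E->R->H->L->A->refl->C->L'->F->R'->H->plug->H
Char 4 ('D'): step: R->6, L=1; D->plug->D->R->G->L->B->refl->D->L'->A->R'->F->plug->E
Char 5 ('D'): step: R->7, L=1; D->plug->D->R->C->L->G->refl->F->L'->B->R'->B->plug->B
Char 6 ('H'): step: R->0, L->2 (L advanced); H->plug->H->R->D->L->D->refl->B->L'->E->R'->B->plug->B
Char 7 ('H'): step: R->1, L=2; H->plug->H->R->H->L->C->refl->A->L'->F->R'->C->plug->C
Char 8 ('G'): step: R->2, L=2; G->plug->G->R->G->L->H->refl->E->L'->A->R'->C->plug->C

Answer: BBHEBBCC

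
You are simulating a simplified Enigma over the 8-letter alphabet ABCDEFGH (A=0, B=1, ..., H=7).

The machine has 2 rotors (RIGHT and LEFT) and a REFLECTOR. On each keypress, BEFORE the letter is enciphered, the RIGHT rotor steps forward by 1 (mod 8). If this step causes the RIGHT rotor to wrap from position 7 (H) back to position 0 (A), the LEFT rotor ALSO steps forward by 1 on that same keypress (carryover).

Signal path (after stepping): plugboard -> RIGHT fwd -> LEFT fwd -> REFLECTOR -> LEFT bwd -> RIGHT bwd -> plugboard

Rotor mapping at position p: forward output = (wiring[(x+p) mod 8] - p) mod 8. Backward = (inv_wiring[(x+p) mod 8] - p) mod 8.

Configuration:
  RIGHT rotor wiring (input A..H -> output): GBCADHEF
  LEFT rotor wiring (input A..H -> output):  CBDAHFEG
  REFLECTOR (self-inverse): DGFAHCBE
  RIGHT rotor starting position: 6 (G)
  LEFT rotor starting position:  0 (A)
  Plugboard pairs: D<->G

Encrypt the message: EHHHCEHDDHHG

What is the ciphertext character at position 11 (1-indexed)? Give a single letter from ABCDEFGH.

Char 1 ('E'): step: R->7, L=0; E->plug->E->R->B->L->B->refl->G->L'->H->R'->B->plug->B
Char 2 ('H'): step: R->0, L->1 (L advanced); H->plug->H->R->F->L->D->refl->A->L'->A->R'->D->plug->G
Char 3 ('H'): step: R->1, L=1; H->plug->H->R->F->L->D->refl->A->L'->A->R'->A->plug->A
Char 4 ('H'): step: R->2, L=1; H->plug->H->R->H->L->B->refl->G->L'->D->R'->F->plug->F
Char 5 ('C'): step: R->3, L=1; C->plug->C->R->E->L->E->refl->H->L'->C->R'->E->plug->E
Char 6 ('E'): step: R->4, L=1; E->plug->E->R->C->L->H->refl->E->L'->E->R'->H->plug->H
Char 7 ('H'): step: R->5, L=1; H->plug->H->R->G->L->F->refl->C->L'->B->R'->D->plug->G
Char 8 ('D'): step: R->6, L=1; D->plug->G->R->F->L->D->refl->A->L'->A->R'->C->plug->C
Char 9 ('D'): step: R->7, L=1; D->plug->G->R->A->L->A->refl->D->L'->F->R'->H->plug->H
Char 10 ('H'): step: R->0, L->2 (L advanced); H->plug->H->R->F->L->E->refl->H->L'->H->R'->F->plug->F
Char 11 ('H'): step: R->1, L=2; H->plug->H->R->F->L->E->refl->H->L'->H->R'->C->plug->C

C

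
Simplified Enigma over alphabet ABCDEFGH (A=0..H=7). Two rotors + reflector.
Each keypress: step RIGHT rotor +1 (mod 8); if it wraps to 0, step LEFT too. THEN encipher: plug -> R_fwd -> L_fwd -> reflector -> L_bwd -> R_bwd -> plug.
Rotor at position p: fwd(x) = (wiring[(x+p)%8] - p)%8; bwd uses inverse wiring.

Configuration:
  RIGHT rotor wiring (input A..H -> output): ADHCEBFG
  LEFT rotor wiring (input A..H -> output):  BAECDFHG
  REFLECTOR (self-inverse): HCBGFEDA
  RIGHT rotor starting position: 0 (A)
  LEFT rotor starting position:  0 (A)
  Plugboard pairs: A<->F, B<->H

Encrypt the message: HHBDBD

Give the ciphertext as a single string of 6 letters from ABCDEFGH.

Char 1 ('H'): step: R->1, L=0; H->plug->B->R->G->L->H->refl->A->L'->B->R'->C->plug->C
Char 2 ('H'): step: R->2, L=0; H->plug->B->R->A->L->B->refl->C->L'->D->R'->E->plug->E
Char 3 ('B'): step: R->3, L=0; B->plug->H->R->E->L->D->refl->G->L'->H->R'->A->plug->F
Char 4 ('D'): step: R->4, L=0; D->plug->D->R->C->L->E->refl->F->L'->F->R'->B->plug->H
Char 5 ('B'): step: R->5, L=0; B->plug->H->R->H->L->G->refl->D->L'->E->R'->A->plug->F
Char 6 ('D'): step: R->6, L=0; D->plug->D->R->F->L->F->refl->E->L'->C->R'->C->plug->C

Answer: CEFHFC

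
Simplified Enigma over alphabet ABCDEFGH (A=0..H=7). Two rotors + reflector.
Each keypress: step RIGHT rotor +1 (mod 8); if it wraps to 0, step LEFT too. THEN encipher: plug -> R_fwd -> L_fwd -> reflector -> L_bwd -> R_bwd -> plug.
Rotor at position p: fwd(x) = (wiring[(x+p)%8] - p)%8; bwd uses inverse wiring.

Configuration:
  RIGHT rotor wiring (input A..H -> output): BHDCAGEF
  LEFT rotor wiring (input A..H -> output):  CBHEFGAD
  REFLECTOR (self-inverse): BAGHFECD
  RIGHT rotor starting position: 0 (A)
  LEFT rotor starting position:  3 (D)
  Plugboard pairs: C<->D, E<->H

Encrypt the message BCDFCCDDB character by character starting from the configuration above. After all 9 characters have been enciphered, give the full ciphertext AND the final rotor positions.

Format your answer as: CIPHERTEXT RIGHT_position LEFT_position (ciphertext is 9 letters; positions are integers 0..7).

Char 1 ('B'): step: R->1, L=3; B->plug->B->R->C->L->D->refl->H->L'->F->R'->E->plug->H
Char 2 ('C'): step: R->2, L=3; C->plug->D->R->E->L->A->refl->B->L'->A->R'->B->plug->B
Char 3 ('D'): step: R->3, L=3; D->plug->C->R->D->L->F->refl->E->L'->H->R'->A->plug->A
Char 4 ('F'): step: R->4, L=3; F->plug->F->R->D->L->F->refl->E->L'->H->R'->G->plug->G
Char 5 ('C'): step: R->5, L=3; C->plug->D->R->E->L->A->refl->B->L'->A->R'->C->plug->D
Char 6 ('C'): step: R->6, L=3; C->plug->D->R->B->L->C->refl->G->L'->G->R'->A->plug->A
Char 7 ('D'): step: R->7, L=3; D->plug->C->R->A->L->B->refl->A->L'->E->R'->D->plug->C
Char 8 ('D'): step: R->0, L->4 (L advanced); D->plug->C->R->D->L->H->refl->D->L'->G->R'->F->plug->F
Char 9 ('B'): step: R->1, L=4; B->plug->B->R->C->L->E->refl->F->L'->F->R'->E->plug->H
Final: ciphertext=HBAGDACFH, RIGHT=1, LEFT=4

Answer: HBAGDACFH 1 4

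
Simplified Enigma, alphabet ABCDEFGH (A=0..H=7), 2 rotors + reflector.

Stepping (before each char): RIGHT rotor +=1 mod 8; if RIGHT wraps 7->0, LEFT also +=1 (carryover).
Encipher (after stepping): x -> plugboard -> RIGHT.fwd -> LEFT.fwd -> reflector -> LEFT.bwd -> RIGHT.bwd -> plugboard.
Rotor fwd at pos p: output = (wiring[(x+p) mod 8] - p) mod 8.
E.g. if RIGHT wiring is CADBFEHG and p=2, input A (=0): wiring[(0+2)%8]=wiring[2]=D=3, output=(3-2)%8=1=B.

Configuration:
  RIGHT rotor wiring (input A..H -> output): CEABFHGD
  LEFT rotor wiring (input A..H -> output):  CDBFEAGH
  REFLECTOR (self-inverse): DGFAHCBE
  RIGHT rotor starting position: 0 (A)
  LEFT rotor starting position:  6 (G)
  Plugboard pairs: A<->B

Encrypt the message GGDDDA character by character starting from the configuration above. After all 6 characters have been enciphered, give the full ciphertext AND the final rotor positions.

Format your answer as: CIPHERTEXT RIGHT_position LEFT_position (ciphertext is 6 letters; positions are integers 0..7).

Char 1 ('G'): step: R->1, L=6; G->plug->G->R->C->L->E->refl->H->L'->F->R'->F->plug->F
Char 2 ('G'): step: R->2, L=6; G->plug->G->R->A->L->A->refl->D->L'->E->R'->E->plug->E
Char 3 ('D'): step: R->3, L=6; D->plug->D->R->D->L->F->refl->C->L'->H->R'->F->plug->F
Char 4 ('D'): step: R->4, L=6; D->plug->D->R->H->L->C->refl->F->L'->D->R'->B->plug->A
Char 5 ('D'): step: R->5, L=6; D->plug->D->R->F->L->H->refl->E->L'->C->R'->A->plug->B
Char 6 ('A'): step: R->6, L=6; A->plug->B->R->F->L->H->refl->E->L'->C->R'->E->plug->E
Final: ciphertext=FEFABE, RIGHT=6, LEFT=6

Answer: FEFABE 6 6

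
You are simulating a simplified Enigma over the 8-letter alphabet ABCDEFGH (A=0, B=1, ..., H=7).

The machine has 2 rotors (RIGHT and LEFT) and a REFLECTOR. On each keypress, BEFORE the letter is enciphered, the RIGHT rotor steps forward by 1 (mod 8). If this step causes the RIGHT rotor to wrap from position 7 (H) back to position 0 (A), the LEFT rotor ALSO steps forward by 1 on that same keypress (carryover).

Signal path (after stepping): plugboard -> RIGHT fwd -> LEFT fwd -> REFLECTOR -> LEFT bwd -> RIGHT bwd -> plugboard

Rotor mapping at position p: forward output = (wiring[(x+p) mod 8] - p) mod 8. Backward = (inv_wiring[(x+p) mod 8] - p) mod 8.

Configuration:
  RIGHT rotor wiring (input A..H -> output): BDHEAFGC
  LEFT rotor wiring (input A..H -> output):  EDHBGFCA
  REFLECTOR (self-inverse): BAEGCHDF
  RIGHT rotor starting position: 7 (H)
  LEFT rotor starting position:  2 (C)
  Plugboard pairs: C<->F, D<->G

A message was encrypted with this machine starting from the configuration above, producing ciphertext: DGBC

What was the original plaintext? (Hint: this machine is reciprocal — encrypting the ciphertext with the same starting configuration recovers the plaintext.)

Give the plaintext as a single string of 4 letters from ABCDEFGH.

Char 1 ('D'): step: R->0, L->3 (L advanced); D->plug->G->R->G->L->A->refl->B->L'->F->R'->F->plug->C
Char 2 ('G'): step: R->1, L=3; G->plug->D->R->H->L->E->refl->C->L'->C->R'->A->plug->A
Char 3 ('B'): step: R->2, L=3; B->plug->B->R->C->L->C->refl->E->L'->H->R'->G->plug->D
Char 4 ('C'): step: R->3, L=3; C->plug->F->R->G->L->A->refl->B->L'->F->R'->B->plug->B

Answer: CADB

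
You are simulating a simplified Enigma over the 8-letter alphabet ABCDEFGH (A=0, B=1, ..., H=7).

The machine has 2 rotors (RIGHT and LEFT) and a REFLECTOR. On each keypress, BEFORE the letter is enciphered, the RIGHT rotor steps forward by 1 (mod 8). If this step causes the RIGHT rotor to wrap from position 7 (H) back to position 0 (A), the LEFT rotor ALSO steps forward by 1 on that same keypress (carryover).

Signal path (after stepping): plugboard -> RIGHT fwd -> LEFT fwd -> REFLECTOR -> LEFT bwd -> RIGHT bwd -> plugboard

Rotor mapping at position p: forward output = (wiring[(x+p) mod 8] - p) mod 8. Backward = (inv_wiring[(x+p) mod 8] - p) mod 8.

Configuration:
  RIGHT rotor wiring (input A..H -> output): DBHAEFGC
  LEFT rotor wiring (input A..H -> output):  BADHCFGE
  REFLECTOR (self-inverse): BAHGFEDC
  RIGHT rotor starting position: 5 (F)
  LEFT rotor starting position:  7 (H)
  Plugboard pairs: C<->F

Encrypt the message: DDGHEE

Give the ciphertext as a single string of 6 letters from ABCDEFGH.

Char 1 ('D'): step: R->6, L=7; D->plug->D->R->D->L->E->refl->F->L'->A->R'->A->plug->A
Char 2 ('D'): step: R->7, L=7; D->plug->D->R->A->L->F->refl->E->L'->D->R'->A->plug->A
Char 3 ('G'): step: R->0, L->0 (L advanced); G->plug->G->R->G->L->G->refl->D->L'->C->R'->H->plug->H
Char 4 ('H'): step: R->1, L=0; H->plug->H->R->C->L->D->refl->G->L'->G->R'->B->plug->B
Char 5 ('E'): step: R->2, L=0; E->plug->E->R->E->L->C->refl->H->L'->D->R'->D->plug->D
Char 6 ('E'): step: R->3, L=0; E->plug->E->R->H->L->E->refl->F->L'->F->R'->A->plug->A

Answer: AAHBDA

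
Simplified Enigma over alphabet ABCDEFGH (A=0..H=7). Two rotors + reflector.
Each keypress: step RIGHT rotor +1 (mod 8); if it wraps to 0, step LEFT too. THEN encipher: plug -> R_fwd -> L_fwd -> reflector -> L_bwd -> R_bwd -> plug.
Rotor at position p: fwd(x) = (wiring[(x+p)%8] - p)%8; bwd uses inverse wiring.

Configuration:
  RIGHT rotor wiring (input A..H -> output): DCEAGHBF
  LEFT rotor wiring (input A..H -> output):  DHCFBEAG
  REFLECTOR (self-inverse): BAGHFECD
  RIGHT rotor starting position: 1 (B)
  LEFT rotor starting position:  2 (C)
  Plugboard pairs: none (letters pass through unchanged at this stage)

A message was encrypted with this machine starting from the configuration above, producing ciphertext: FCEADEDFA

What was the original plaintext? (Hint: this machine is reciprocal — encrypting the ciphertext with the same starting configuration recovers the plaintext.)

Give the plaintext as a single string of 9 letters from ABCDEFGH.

Char 1 ('F'): step: R->2, L=2; F->plug->F->R->D->L->C->refl->G->L'->E->R'->C->plug->C
Char 2 ('C'): step: R->3, L=2; C->plug->C->R->E->L->G->refl->C->L'->D->R'->B->plug->B
Char 3 ('E'): step: R->4, L=2; E->plug->E->R->H->L->F->refl->E->L'->F->R'->C->plug->C
Char 4 ('A'): step: R->5, L=2; A->plug->A->R->C->L->H->refl->D->L'->B->R'->H->plug->H
Char 5 ('D'): step: R->6, L=2; D->plug->D->R->E->L->G->refl->C->L'->D->R'->A->plug->A
Char 6 ('E'): step: R->7, L=2; E->plug->E->R->B->L->D->refl->H->L'->C->R'->H->plug->H
Char 7 ('D'): step: R->0, L->3 (L advanced); D->plug->D->R->A->L->C->refl->G->L'->B->R'->G->plug->G
Char 8 ('F'): step: R->1, L=3; F->plug->F->R->A->L->C->refl->G->L'->B->R'->A->plug->A
Char 9 ('A'): step: R->2, L=3; A->plug->A->R->C->L->B->refl->A->L'->F->R'->D->plug->D

Answer: CBCHAHGAD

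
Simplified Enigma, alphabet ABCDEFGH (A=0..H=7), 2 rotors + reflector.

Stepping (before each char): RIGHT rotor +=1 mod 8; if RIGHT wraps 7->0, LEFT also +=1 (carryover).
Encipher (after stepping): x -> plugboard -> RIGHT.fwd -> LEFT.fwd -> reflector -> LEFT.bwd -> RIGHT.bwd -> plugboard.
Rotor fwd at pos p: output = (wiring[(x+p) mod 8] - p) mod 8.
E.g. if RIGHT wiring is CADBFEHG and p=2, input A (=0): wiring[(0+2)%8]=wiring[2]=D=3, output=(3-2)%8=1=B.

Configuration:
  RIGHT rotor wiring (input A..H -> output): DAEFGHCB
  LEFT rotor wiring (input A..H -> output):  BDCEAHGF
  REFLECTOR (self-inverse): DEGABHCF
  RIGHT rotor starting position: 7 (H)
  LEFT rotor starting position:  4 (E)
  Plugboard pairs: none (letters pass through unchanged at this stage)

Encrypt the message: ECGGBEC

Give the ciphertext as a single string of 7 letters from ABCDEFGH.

Answer: DGBEHHE

Derivation:
Char 1 ('E'): step: R->0, L->5 (L advanced); E->plug->E->R->G->L->H->refl->F->L'->F->R'->D->plug->D
Char 2 ('C'): step: R->1, L=5; C->plug->C->R->E->L->G->refl->C->L'->A->R'->G->plug->G
Char 3 ('G'): step: R->2, L=5; G->plug->G->R->B->L->B->refl->E->L'->D->R'->B->plug->B
Char 4 ('G'): step: R->3, L=5; G->plug->G->R->F->L->F->refl->H->L'->G->R'->E->plug->E
Char 5 ('B'): step: R->4, L=5; B->plug->B->R->D->L->E->refl->B->L'->B->R'->H->plug->H
Char 6 ('E'): step: R->5, L=5; E->plug->E->R->D->L->E->refl->B->L'->B->R'->H->plug->H
Char 7 ('C'): step: R->6, L=5; C->plug->C->R->F->L->F->refl->H->L'->G->R'->E->plug->E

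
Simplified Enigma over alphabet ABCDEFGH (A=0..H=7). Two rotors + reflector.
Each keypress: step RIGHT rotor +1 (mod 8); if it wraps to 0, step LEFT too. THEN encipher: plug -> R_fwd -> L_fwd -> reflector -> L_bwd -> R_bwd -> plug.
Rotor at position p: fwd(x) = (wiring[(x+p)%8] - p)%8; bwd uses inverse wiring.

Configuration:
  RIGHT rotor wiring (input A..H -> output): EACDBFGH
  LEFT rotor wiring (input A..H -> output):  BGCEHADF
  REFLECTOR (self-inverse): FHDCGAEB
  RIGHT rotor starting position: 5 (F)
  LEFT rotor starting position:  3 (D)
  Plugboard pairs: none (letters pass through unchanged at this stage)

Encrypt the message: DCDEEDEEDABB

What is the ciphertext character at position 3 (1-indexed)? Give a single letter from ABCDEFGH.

Char 1 ('D'): step: R->6, L=3; D->plug->D->R->C->L->F->refl->A->L'->D->R'->G->plug->G
Char 2 ('C'): step: R->7, L=3; C->plug->C->R->B->L->E->refl->G->L'->F->R'->B->plug->B
Char 3 ('D'): step: R->0, L->4 (L advanced); D->plug->D->R->D->L->B->refl->H->L'->C->R'->C->plug->C

C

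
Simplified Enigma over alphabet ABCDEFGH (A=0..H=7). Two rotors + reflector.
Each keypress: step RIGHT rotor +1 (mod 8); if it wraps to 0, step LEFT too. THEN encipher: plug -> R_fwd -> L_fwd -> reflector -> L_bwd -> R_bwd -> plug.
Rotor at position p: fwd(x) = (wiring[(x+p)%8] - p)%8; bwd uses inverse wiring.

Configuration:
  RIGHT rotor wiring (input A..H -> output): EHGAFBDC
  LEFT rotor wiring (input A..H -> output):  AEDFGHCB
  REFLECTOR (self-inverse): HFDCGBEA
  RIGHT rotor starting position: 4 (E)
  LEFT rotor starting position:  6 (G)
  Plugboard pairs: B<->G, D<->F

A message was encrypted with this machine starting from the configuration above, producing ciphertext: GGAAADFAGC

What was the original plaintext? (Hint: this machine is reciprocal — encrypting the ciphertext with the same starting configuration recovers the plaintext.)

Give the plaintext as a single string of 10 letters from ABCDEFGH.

Answer: CBCBGFEBCA

Derivation:
Char 1 ('G'): step: R->5, L=6; G->plug->B->R->G->L->A->refl->H->L'->F->R'->C->plug->C
Char 2 ('G'): step: R->6, L=6; G->plug->B->R->E->L->F->refl->B->L'->H->R'->G->plug->B
Char 3 ('A'): step: R->7, L=6; A->plug->A->R->D->L->G->refl->E->L'->A->R'->C->plug->C
Char 4 ('A'): step: R->0, L->7 (L advanced); A->plug->A->R->E->L->G->refl->E->L'->D->R'->G->plug->B
Char 5 ('A'): step: R->1, L=7; A->plug->A->R->G->L->A->refl->H->L'->F->R'->B->plug->G
Char 6 ('D'): step: R->2, L=7; D->plug->F->R->A->L->C->refl->D->L'->H->R'->D->plug->F
Char 7 ('F'): step: R->3, L=7; F->plug->D->R->A->L->C->refl->D->L'->H->R'->E->plug->E
Char 8 ('A'): step: R->4, L=7; A->plug->A->R->B->L->B->refl->F->L'->C->R'->G->plug->B
Char 9 ('G'): step: R->5, L=7; G->plug->B->R->G->L->A->refl->H->L'->F->R'->C->plug->C
Char 10 ('C'): step: R->6, L=7; C->plug->C->R->G->L->A->refl->H->L'->F->R'->A->plug->A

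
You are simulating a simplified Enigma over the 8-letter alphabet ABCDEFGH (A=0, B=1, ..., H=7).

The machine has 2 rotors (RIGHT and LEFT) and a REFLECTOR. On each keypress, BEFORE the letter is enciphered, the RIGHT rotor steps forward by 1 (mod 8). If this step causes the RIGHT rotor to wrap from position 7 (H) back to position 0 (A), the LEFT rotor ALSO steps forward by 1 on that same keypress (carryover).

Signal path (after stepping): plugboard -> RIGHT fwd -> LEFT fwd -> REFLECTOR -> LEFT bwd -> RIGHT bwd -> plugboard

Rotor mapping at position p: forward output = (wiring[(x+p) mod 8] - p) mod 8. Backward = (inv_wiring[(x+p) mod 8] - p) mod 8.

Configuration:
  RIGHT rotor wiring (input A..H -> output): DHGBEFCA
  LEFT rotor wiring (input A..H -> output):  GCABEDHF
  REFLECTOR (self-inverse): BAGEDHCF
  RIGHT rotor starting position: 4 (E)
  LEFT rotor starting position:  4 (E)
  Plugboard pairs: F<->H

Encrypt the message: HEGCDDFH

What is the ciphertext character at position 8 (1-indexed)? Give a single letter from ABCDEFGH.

Char 1 ('H'): step: R->5, L=4; H->plug->F->R->B->L->H->refl->F->L'->H->R'->H->plug->F
Char 2 ('E'): step: R->6, L=4; E->plug->E->R->A->L->A->refl->B->L'->D->R'->F->plug->H
Char 3 ('G'): step: R->7, L=4; G->plug->G->R->G->L->E->refl->D->L'->C->R'->E->plug->E
Char 4 ('C'): step: R->0, L->5 (L advanced); C->plug->C->R->G->L->E->refl->D->L'->F->R'->F->plug->H
Char 5 ('D'): step: R->1, L=5; D->plug->D->R->D->L->B->refl->A->L'->C->R'->H->plug->F
Char 6 ('D'): step: R->2, L=5; D->plug->D->R->D->L->B->refl->A->L'->C->R'->C->plug->C
Char 7 ('F'): step: R->3, L=5; F->plug->H->R->D->L->B->refl->A->L'->C->R'->C->plug->C
Char 8 ('H'): step: R->4, L=5; H->plug->F->R->D->L->B->refl->A->L'->C->R'->G->plug->G

G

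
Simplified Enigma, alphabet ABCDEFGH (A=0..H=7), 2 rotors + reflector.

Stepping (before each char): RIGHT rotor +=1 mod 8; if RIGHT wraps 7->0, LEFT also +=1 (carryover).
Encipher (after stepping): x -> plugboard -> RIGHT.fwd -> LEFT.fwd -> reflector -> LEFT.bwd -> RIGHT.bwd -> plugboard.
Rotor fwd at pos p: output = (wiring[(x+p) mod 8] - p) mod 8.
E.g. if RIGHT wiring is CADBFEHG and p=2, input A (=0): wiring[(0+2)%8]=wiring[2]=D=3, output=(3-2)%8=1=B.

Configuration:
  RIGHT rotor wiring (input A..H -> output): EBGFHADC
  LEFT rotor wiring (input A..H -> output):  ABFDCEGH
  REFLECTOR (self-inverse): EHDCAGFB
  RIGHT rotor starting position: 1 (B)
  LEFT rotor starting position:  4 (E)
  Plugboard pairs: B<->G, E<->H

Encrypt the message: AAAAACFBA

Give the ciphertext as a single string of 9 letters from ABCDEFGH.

Answer: HEBEHAGAC

Derivation:
Char 1 ('A'): step: R->2, L=4; A->plug->A->R->E->L->E->refl->A->L'->B->R'->E->plug->H
Char 2 ('A'): step: R->3, L=4; A->plug->A->R->C->L->C->refl->D->L'->D->R'->H->plug->E
Char 3 ('A'): step: R->4, L=4; A->plug->A->R->D->L->D->refl->C->L'->C->R'->G->plug->B
Char 4 ('A'): step: R->5, L=4; A->plug->A->R->D->L->D->refl->C->L'->C->R'->H->plug->E
Char 5 ('A'): step: R->6, L=4; A->plug->A->R->F->L->F->refl->G->L'->A->R'->E->plug->H
Char 6 ('C'): step: R->7, L=4; C->plug->C->R->C->L->C->refl->D->L'->D->R'->A->plug->A
Char 7 ('F'): step: R->0, L->5 (L advanced); F->plug->F->R->A->L->H->refl->B->L'->B->R'->B->plug->G
Char 8 ('B'): step: R->1, L=5; B->plug->G->R->B->L->B->refl->H->L'->A->R'->A->plug->A
Char 9 ('A'): step: R->2, L=5; A->plug->A->R->E->L->E->refl->A->L'->F->R'->C->plug->C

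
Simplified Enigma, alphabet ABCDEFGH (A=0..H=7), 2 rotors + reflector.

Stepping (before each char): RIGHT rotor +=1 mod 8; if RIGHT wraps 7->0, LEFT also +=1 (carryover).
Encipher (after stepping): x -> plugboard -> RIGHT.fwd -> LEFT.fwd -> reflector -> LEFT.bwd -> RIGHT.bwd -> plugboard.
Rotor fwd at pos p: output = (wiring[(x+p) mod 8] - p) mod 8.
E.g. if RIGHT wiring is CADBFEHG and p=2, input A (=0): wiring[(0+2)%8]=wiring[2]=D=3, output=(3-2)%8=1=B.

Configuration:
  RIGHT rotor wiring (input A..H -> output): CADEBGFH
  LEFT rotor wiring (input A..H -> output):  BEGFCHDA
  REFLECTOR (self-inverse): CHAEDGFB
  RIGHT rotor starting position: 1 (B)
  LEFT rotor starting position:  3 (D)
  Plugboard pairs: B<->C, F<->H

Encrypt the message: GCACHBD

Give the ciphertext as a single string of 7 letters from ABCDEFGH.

Char 1 ('G'): step: R->2, L=3; G->plug->G->R->A->L->C->refl->A->L'->D->R'->E->plug->E
Char 2 ('C'): step: R->3, L=3; C->plug->B->R->G->L->B->refl->H->L'->B->R'->A->plug->A
Char 3 ('A'): step: R->4, L=3; A->plug->A->R->F->L->G->refl->F->L'->E->R'->F->plug->H
Char 4 ('C'): step: R->5, L=3; C->plug->B->R->A->L->C->refl->A->L'->D->R'->E->plug->E
Char 5 ('H'): step: R->6, L=3; H->plug->F->R->G->L->B->refl->H->L'->B->R'->B->plug->C
Char 6 ('B'): step: R->7, L=3; B->plug->C->R->B->L->H->refl->B->L'->G->R'->H->plug->F
Char 7 ('D'): step: R->0, L->4 (L advanced); D->plug->D->R->E->L->F->refl->G->L'->A->R'->B->plug->C

Answer: EAHECFC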